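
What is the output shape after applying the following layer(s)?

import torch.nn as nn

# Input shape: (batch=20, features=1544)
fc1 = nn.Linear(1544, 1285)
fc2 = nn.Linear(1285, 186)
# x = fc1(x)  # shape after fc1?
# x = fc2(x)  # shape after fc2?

Input shape: (20, 1544)
  -> after fc1: (20, 1285)
Output shape: (20, 186)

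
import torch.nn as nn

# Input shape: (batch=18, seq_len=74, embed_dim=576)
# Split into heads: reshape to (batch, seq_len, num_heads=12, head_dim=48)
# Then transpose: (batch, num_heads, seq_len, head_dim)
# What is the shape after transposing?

Input shape: (18, 74, 576)
  -> after reshape: (18, 74, 12, 48)
Output shape: (18, 12, 74, 48)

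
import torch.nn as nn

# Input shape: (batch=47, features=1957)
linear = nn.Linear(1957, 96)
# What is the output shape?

Input shape: (47, 1957)
Output shape: (47, 96)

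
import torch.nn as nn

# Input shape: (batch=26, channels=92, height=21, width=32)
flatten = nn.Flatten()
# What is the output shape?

Input shape: (26, 92, 21, 32)
Output shape: (26, 61824)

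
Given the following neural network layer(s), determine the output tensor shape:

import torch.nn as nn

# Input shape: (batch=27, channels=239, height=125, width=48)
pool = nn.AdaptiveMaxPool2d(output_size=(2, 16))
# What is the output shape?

Input shape: (27, 239, 125, 48)
Output shape: (27, 239, 2, 16)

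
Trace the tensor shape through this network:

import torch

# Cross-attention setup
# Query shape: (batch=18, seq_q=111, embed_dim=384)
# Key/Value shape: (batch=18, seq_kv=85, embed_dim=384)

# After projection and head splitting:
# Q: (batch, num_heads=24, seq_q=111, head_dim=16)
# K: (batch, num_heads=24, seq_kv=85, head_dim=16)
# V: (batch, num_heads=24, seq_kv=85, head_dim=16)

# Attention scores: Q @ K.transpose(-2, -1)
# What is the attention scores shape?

Input shape: (18, 111, 384)
Output shape: (18, 24, 111, 85)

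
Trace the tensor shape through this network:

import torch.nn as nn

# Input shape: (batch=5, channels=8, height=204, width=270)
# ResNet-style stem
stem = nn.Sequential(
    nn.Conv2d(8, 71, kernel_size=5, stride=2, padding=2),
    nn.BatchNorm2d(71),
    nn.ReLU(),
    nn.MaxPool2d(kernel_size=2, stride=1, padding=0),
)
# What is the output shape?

Input shape: (5, 8, 204, 270)
  -> after Conv2d 5x5 stride=2: (5, 71, 102, 135)
Output shape: (5, 71, 101, 134)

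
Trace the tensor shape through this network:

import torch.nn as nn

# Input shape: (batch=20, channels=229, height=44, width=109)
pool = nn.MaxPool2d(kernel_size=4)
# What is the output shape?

Input shape: (20, 229, 44, 109)
Output shape: (20, 229, 11, 27)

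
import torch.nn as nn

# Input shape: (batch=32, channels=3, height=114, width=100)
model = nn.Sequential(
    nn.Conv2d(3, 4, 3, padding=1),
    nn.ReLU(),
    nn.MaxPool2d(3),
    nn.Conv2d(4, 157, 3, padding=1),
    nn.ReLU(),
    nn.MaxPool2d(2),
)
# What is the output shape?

Input shape: (32, 3, 114, 100)
  -> after first Conv2d: (32, 4, 114, 100)
  -> after first MaxPool2d: (32, 4, 38, 33)
  -> after second Conv2d: (32, 157, 38, 33)
Output shape: (32, 157, 19, 16)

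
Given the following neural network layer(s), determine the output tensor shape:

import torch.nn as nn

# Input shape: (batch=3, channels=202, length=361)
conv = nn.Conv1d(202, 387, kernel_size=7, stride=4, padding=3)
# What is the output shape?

Input shape: (3, 202, 361)
Output shape: (3, 387, 91)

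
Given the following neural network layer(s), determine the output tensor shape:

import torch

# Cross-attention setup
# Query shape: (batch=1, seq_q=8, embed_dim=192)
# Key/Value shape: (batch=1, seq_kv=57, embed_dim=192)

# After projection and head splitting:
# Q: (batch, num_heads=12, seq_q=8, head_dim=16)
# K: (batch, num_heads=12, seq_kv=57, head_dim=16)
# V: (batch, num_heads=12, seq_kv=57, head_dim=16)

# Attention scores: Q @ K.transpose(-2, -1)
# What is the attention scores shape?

Input shape: (1, 8, 192)
Output shape: (1, 12, 8, 57)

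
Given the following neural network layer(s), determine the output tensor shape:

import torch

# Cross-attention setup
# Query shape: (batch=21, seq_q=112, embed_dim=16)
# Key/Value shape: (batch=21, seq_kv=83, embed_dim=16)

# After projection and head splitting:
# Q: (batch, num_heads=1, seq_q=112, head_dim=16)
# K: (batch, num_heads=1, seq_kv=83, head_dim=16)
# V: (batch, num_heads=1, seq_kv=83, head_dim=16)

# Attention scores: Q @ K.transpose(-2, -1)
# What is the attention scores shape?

Input shape: (21, 112, 16)
Output shape: (21, 1, 112, 83)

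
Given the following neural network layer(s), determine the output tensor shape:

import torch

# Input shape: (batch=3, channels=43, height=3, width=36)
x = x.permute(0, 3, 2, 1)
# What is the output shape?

Input shape: (3, 43, 3, 36)
Output shape: (3, 36, 3, 43)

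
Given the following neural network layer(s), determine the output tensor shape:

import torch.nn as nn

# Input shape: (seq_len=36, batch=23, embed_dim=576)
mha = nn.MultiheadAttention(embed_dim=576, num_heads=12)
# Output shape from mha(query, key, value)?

Input shape: (36, 23, 576)
Output shape: (36, 23, 576)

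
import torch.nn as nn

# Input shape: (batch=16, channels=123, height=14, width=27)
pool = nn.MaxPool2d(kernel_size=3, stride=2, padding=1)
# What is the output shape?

Input shape: (16, 123, 14, 27)
Output shape: (16, 123, 7, 14)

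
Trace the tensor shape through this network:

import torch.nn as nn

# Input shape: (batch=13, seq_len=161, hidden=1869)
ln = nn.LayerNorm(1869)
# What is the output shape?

Input shape: (13, 161, 1869)
Output shape: (13, 161, 1869)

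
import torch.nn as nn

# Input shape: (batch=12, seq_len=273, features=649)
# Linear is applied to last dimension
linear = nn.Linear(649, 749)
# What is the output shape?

Input shape: (12, 273, 649)
Output shape: (12, 273, 749)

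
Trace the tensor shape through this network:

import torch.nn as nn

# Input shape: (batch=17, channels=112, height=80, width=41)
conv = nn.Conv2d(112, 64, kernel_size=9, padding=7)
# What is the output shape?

Input shape: (17, 112, 80, 41)
Output shape: (17, 64, 86, 47)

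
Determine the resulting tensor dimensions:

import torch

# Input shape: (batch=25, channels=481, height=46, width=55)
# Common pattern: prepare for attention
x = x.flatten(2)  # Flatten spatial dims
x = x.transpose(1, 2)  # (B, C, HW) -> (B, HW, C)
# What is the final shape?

Input shape: (25, 481, 46, 55)
  -> after flatten(2): (25, 481, 2530)
Output shape: (25, 2530, 481)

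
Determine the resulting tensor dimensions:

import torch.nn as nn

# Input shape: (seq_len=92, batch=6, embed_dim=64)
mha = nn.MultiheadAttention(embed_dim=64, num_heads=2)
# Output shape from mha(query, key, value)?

Input shape: (92, 6, 64)
Output shape: (92, 6, 64)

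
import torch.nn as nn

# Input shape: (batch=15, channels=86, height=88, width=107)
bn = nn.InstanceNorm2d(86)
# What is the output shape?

Input shape: (15, 86, 88, 107)
Output shape: (15, 86, 88, 107)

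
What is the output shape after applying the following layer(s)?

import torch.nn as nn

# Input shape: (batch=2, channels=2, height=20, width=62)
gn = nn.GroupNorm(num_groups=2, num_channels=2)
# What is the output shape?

Input shape: (2, 2, 20, 62)
Output shape: (2, 2, 20, 62)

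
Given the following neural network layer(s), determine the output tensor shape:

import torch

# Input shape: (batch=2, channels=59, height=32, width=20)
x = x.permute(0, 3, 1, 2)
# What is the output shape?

Input shape: (2, 59, 32, 20)
Output shape: (2, 20, 59, 32)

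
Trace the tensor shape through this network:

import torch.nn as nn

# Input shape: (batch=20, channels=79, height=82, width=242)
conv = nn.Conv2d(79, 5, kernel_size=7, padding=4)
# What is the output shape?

Input shape: (20, 79, 82, 242)
Output shape: (20, 5, 84, 244)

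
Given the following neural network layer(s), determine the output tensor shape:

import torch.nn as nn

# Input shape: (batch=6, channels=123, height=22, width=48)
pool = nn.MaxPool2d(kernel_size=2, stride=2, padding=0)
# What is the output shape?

Input shape: (6, 123, 22, 48)
Output shape: (6, 123, 11, 24)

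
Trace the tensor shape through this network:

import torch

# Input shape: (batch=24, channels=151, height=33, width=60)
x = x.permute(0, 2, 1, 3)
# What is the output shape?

Input shape: (24, 151, 33, 60)
Output shape: (24, 33, 151, 60)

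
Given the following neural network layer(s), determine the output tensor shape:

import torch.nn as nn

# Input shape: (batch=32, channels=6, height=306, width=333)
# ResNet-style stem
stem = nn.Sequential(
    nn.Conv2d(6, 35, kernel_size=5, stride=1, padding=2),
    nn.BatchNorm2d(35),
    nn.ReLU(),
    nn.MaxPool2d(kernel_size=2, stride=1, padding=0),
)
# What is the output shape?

Input shape: (32, 6, 306, 333)
  -> after Conv2d 5x5 stride=1: (32, 35, 306, 333)
Output shape: (32, 35, 305, 332)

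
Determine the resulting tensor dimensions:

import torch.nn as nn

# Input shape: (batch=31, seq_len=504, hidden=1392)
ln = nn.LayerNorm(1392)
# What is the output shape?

Input shape: (31, 504, 1392)
Output shape: (31, 504, 1392)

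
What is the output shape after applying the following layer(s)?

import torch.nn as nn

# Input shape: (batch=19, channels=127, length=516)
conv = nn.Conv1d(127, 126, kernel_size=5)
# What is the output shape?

Input shape: (19, 127, 516)
Output shape: (19, 126, 512)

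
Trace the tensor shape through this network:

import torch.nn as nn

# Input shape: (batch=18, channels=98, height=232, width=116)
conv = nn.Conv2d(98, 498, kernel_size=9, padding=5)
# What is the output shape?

Input shape: (18, 98, 232, 116)
Output shape: (18, 498, 234, 118)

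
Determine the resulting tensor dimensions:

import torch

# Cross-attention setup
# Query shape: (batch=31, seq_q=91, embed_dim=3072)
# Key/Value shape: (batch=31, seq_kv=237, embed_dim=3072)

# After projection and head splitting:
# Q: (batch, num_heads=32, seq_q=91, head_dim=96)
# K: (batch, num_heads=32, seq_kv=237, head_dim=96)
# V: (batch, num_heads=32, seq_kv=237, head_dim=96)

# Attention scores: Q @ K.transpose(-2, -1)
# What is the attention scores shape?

Input shape: (31, 91, 3072)
Output shape: (31, 32, 91, 237)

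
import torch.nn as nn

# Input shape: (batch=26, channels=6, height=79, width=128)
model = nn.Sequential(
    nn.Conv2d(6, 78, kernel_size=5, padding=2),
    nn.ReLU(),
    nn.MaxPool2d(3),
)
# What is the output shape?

Input shape: (26, 6, 79, 128)
  -> after Conv2d: (26, 78, 79, 128)
  -> after ReLU: (26, 78, 79, 128)
Output shape: (26, 78, 26, 42)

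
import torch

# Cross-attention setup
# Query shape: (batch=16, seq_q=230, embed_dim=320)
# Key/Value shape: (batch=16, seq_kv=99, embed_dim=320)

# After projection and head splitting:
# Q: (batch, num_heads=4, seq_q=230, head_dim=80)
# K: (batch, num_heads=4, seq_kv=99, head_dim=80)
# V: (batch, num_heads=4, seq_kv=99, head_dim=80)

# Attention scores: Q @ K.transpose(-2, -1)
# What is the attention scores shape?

Input shape: (16, 230, 320)
Output shape: (16, 4, 230, 99)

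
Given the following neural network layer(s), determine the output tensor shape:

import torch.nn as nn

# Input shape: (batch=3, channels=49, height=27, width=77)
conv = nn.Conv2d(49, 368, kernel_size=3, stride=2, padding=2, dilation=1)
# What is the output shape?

Input shape: (3, 49, 27, 77)
Output shape: (3, 368, 15, 40)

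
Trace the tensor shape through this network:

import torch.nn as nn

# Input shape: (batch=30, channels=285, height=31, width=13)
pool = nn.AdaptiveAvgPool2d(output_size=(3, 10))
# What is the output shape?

Input shape: (30, 285, 31, 13)
Output shape: (30, 285, 3, 10)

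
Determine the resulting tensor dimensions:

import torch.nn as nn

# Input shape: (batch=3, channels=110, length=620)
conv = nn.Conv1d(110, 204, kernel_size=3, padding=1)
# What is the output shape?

Input shape: (3, 110, 620)
Output shape: (3, 204, 620)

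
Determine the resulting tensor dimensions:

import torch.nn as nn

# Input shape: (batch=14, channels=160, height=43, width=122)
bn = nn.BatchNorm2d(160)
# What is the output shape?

Input shape: (14, 160, 43, 122)
Output shape: (14, 160, 43, 122)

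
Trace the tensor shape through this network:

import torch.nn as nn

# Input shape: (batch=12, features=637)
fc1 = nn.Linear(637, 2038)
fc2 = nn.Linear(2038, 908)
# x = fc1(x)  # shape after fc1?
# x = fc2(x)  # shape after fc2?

Input shape: (12, 637)
  -> after fc1: (12, 2038)
Output shape: (12, 908)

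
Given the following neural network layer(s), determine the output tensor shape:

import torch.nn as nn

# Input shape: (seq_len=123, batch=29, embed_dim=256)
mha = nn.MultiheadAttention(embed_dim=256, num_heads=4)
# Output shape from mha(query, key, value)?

Input shape: (123, 29, 256)
Output shape: (123, 29, 256)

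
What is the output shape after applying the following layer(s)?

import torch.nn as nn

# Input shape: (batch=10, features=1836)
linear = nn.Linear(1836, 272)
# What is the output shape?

Input shape: (10, 1836)
Output shape: (10, 272)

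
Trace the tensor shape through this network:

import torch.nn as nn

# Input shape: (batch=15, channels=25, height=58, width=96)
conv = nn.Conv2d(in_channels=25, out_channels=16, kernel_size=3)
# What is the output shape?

Input shape: (15, 25, 58, 96)
Output shape: (15, 16, 56, 94)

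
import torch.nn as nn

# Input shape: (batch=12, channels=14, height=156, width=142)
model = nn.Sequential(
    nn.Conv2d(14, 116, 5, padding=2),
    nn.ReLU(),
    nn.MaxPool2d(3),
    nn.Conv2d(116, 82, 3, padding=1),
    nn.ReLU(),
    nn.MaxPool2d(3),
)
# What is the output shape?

Input shape: (12, 14, 156, 142)
  -> after first Conv2d: (12, 116, 156, 142)
  -> after first MaxPool2d: (12, 116, 52, 47)
  -> after second Conv2d: (12, 82, 52, 47)
Output shape: (12, 82, 17, 15)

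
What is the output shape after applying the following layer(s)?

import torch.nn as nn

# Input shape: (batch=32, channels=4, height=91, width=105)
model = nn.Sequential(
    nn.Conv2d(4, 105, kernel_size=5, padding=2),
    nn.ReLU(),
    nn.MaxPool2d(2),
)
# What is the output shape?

Input shape: (32, 4, 91, 105)
  -> after Conv2d: (32, 105, 91, 105)
  -> after ReLU: (32, 105, 91, 105)
Output shape: (32, 105, 45, 52)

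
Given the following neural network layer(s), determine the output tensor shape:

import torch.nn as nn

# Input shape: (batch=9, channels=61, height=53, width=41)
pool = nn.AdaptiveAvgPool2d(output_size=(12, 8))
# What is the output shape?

Input shape: (9, 61, 53, 41)
Output shape: (9, 61, 12, 8)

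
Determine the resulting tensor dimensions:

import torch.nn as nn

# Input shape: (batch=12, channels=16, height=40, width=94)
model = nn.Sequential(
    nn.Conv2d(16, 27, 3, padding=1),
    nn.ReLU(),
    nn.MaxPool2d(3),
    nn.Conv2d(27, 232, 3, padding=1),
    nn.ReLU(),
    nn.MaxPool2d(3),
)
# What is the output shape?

Input shape: (12, 16, 40, 94)
  -> after first Conv2d: (12, 27, 40, 94)
  -> after first MaxPool2d: (12, 27, 13, 31)
  -> after second Conv2d: (12, 232, 13, 31)
Output shape: (12, 232, 4, 10)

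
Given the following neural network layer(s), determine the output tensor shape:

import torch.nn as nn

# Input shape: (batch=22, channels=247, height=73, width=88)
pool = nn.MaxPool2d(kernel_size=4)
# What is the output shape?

Input shape: (22, 247, 73, 88)
Output shape: (22, 247, 18, 22)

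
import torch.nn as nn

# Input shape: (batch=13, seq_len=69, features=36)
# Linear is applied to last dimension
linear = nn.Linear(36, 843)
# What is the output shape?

Input shape: (13, 69, 36)
Output shape: (13, 69, 843)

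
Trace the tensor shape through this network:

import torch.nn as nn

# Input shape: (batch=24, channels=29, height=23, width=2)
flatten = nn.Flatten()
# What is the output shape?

Input shape: (24, 29, 23, 2)
Output shape: (24, 1334)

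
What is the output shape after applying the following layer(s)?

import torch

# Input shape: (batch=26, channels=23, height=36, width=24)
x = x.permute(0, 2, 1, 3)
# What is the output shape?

Input shape: (26, 23, 36, 24)
Output shape: (26, 36, 23, 24)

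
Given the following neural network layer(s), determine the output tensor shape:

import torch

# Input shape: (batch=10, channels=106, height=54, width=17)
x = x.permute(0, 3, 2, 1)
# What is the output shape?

Input shape: (10, 106, 54, 17)
Output shape: (10, 17, 54, 106)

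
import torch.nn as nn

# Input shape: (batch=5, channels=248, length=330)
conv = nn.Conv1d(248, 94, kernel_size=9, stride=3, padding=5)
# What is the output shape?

Input shape: (5, 248, 330)
Output shape: (5, 94, 111)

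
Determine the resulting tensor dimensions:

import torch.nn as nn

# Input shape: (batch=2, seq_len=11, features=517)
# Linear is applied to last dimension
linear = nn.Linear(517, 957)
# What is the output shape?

Input shape: (2, 11, 517)
Output shape: (2, 11, 957)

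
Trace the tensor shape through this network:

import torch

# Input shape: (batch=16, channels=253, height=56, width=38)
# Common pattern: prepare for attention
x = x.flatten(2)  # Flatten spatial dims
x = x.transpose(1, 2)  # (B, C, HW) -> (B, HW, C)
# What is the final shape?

Input shape: (16, 253, 56, 38)
  -> after flatten(2): (16, 253, 2128)
Output shape: (16, 2128, 253)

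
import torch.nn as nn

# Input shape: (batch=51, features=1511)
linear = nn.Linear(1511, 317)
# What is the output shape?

Input shape: (51, 1511)
Output shape: (51, 317)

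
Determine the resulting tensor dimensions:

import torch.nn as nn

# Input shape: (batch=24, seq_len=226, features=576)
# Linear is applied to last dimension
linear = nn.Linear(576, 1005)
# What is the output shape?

Input shape: (24, 226, 576)
Output shape: (24, 226, 1005)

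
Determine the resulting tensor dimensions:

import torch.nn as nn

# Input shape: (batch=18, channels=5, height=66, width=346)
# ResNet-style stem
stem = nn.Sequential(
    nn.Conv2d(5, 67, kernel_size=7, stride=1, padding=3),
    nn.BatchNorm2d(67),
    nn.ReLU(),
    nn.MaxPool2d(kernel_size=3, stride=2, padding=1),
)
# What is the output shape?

Input shape: (18, 5, 66, 346)
  -> after Conv2d 7x7 stride=1: (18, 67, 66, 346)
Output shape: (18, 67, 33, 173)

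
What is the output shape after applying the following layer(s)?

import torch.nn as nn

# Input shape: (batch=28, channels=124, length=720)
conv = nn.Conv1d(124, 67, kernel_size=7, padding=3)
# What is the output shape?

Input shape: (28, 124, 720)
Output shape: (28, 67, 720)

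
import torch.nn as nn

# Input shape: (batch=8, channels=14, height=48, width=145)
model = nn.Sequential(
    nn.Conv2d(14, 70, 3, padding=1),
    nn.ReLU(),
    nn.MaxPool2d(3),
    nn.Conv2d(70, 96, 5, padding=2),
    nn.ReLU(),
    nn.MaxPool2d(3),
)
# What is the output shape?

Input shape: (8, 14, 48, 145)
  -> after first Conv2d: (8, 70, 48, 145)
  -> after first MaxPool2d: (8, 70, 16, 48)
  -> after second Conv2d: (8, 96, 16, 48)
Output shape: (8, 96, 5, 16)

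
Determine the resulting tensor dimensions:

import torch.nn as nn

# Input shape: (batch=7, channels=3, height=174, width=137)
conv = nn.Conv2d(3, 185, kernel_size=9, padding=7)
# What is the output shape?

Input shape: (7, 3, 174, 137)
Output shape: (7, 185, 180, 143)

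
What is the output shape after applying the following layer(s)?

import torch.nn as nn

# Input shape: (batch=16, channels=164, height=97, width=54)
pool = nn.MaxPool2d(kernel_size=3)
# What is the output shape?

Input shape: (16, 164, 97, 54)
Output shape: (16, 164, 32, 18)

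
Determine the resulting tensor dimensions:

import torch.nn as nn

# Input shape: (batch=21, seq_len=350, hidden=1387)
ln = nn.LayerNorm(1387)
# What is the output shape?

Input shape: (21, 350, 1387)
Output shape: (21, 350, 1387)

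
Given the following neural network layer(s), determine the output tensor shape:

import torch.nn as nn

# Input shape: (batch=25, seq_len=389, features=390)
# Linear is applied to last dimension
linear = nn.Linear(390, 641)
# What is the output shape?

Input shape: (25, 389, 390)
Output shape: (25, 389, 641)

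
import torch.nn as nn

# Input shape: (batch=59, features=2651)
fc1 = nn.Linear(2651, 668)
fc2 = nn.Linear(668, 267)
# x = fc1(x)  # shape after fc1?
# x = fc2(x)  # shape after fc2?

Input shape: (59, 2651)
  -> after fc1: (59, 668)
Output shape: (59, 267)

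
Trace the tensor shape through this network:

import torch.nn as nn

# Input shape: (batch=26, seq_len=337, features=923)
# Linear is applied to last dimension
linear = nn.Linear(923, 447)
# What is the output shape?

Input shape: (26, 337, 923)
Output shape: (26, 337, 447)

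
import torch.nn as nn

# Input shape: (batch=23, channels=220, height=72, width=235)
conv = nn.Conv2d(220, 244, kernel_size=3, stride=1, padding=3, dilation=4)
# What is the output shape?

Input shape: (23, 220, 72, 235)
Output shape: (23, 244, 70, 233)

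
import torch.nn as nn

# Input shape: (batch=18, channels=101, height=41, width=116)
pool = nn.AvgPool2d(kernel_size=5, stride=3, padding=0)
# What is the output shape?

Input shape: (18, 101, 41, 116)
Output shape: (18, 101, 13, 38)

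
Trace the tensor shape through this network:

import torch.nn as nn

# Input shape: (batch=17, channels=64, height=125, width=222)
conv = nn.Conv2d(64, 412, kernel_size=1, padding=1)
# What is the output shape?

Input shape: (17, 64, 125, 222)
Output shape: (17, 412, 127, 224)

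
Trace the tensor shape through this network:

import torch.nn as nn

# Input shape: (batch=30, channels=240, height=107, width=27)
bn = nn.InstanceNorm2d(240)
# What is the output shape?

Input shape: (30, 240, 107, 27)
Output shape: (30, 240, 107, 27)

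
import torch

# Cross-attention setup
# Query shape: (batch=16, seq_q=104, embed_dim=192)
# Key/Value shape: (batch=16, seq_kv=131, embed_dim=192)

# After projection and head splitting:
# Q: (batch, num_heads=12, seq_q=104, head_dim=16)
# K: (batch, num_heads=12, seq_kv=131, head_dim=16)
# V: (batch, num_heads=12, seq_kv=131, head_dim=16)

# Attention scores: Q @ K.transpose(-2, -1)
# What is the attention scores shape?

Input shape: (16, 104, 192)
Output shape: (16, 12, 104, 131)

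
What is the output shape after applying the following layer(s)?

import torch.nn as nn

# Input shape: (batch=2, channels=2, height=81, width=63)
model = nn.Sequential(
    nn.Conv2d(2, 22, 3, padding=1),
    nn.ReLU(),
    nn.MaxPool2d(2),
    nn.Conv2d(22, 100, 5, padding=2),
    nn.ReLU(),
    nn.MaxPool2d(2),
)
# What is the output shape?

Input shape: (2, 2, 81, 63)
  -> after first Conv2d: (2, 22, 81, 63)
  -> after first MaxPool2d: (2, 22, 40, 31)
  -> after second Conv2d: (2, 100, 40, 31)
Output shape: (2, 100, 20, 15)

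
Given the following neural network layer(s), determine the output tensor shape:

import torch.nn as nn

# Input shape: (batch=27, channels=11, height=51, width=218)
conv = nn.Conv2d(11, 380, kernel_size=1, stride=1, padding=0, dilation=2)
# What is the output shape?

Input shape: (27, 11, 51, 218)
Output shape: (27, 380, 51, 218)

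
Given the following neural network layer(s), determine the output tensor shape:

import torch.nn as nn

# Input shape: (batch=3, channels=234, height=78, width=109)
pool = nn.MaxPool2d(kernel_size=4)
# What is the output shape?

Input shape: (3, 234, 78, 109)
Output shape: (3, 234, 19, 27)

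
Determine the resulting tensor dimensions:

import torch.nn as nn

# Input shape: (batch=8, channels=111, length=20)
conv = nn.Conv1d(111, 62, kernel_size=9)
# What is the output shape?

Input shape: (8, 111, 20)
Output shape: (8, 62, 12)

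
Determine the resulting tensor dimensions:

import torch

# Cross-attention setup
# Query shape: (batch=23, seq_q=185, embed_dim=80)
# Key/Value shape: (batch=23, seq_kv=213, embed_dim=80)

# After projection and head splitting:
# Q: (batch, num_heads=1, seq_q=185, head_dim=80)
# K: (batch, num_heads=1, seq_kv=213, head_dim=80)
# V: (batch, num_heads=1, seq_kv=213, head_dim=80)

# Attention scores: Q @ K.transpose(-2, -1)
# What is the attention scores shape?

Input shape: (23, 185, 80)
Output shape: (23, 1, 185, 213)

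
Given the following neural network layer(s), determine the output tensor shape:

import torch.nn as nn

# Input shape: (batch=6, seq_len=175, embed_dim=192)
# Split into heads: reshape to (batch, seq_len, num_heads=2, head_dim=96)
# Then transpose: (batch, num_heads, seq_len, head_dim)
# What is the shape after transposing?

Input shape: (6, 175, 192)
  -> after reshape: (6, 175, 2, 96)
Output shape: (6, 2, 175, 96)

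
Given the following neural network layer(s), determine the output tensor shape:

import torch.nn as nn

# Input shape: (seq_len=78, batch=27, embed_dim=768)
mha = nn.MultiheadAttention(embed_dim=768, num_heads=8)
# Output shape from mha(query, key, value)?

Input shape: (78, 27, 768)
Output shape: (78, 27, 768)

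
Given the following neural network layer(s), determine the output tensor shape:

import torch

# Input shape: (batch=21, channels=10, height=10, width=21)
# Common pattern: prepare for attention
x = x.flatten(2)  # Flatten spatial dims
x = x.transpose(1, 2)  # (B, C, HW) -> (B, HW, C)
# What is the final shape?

Input shape: (21, 10, 10, 21)
  -> after flatten(2): (21, 10, 210)
Output shape: (21, 210, 10)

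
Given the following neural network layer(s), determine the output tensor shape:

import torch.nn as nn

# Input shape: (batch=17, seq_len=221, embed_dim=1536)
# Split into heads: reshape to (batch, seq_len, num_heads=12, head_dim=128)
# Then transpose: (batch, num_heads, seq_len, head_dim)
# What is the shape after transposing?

Input shape: (17, 221, 1536)
  -> after reshape: (17, 221, 12, 128)
Output shape: (17, 12, 221, 128)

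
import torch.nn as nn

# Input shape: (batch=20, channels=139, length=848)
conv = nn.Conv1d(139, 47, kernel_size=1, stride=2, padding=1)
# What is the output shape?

Input shape: (20, 139, 848)
Output shape: (20, 47, 425)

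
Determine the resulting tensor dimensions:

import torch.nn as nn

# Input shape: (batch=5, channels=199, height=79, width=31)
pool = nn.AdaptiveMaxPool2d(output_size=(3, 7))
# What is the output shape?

Input shape: (5, 199, 79, 31)
Output shape: (5, 199, 3, 7)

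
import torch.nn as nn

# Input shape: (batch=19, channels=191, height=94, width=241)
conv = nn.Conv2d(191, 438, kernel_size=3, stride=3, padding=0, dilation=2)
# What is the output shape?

Input shape: (19, 191, 94, 241)
Output shape: (19, 438, 30, 79)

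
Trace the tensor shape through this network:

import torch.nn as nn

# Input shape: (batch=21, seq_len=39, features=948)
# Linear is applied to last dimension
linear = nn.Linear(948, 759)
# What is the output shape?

Input shape: (21, 39, 948)
Output shape: (21, 39, 759)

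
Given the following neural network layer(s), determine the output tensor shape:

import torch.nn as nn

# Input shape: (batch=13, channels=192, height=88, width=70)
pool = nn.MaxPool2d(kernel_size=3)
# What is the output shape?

Input shape: (13, 192, 88, 70)
Output shape: (13, 192, 29, 23)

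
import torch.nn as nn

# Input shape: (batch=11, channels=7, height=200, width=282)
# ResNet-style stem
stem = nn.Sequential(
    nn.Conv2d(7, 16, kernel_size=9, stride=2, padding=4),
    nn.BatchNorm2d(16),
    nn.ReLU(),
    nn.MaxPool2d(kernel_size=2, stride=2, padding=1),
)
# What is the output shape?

Input shape: (11, 7, 200, 282)
  -> after Conv2d 9x9 stride=2: (11, 16, 100, 141)
Output shape: (11, 16, 51, 71)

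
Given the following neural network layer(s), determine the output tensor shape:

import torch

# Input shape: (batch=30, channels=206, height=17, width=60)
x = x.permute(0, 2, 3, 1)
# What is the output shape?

Input shape: (30, 206, 17, 60)
Output shape: (30, 17, 60, 206)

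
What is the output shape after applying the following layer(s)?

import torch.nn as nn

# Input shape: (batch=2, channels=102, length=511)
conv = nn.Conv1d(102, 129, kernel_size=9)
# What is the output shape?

Input shape: (2, 102, 511)
Output shape: (2, 129, 503)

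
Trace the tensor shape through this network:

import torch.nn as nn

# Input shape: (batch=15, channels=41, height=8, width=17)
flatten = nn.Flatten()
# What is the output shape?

Input shape: (15, 41, 8, 17)
Output shape: (15, 5576)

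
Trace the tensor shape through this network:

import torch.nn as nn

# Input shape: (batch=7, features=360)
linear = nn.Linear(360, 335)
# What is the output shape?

Input shape: (7, 360)
Output shape: (7, 335)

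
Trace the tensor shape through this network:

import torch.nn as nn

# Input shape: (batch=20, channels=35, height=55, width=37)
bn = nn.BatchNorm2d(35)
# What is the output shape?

Input shape: (20, 35, 55, 37)
Output shape: (20, 35, 55, 37)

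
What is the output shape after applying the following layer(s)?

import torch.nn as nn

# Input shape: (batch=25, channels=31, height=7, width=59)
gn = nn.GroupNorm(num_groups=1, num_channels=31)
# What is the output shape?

Input shape: (25, 31, 7, 59)
Output shape: (25, 31, 7, 59)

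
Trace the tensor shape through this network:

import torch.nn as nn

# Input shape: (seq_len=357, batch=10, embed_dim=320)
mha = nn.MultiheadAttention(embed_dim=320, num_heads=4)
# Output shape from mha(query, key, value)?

Input shape: (357, 10, 320)
Output shape: (357, 10, 320)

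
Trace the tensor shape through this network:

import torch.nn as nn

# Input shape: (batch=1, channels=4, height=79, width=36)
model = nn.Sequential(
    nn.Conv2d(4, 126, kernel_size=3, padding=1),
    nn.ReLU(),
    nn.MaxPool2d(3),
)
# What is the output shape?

Input shape: (1, 4, 79, 36)
  -> after Conv2d: (1, 126, 79, 36)
  -> after ReLU: (1, 126, 79, 36)
Output shape: (1, 126, 26, 12)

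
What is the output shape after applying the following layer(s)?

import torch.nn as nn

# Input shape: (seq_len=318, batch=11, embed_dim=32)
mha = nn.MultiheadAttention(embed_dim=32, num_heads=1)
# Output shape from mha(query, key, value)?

Input shape: (318, 11, 32)
Output shape: (318, 11, 32)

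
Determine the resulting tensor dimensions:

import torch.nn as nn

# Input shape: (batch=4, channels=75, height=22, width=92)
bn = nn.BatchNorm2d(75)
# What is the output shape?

Input shape: (4, 75, 22, 92)
Output shape: (4, 75, 22, 92)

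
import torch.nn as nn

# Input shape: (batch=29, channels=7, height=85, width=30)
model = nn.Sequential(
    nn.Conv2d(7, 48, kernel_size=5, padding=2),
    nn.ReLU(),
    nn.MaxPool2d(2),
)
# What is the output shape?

Input shape: (29, 7, 85, 30)
  -> after Conv2d: (29, 48, 85, 30)
  -> after ReLU: (29, 48, 85, 30)
Output shape: (29, 48, 42, 15)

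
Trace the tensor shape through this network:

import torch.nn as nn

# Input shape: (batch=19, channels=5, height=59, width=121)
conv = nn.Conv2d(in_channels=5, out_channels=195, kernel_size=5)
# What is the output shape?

Input shape: (19, 5, 59, 121)
Output shape: (19, 195, 55, 117)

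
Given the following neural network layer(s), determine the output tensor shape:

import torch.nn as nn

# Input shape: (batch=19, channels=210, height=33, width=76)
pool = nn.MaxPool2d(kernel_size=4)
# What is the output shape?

Input shape: (19, 210, 33, 76)
Output shape: (19, 210, 8, 19)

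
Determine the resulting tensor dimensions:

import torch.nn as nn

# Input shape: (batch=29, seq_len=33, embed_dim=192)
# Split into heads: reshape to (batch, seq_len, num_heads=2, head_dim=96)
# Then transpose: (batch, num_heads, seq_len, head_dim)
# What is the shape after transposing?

Input shape: (29, 33, 192)
  -> after reshape: (29, 33, 2, 96)
Output shape: (29, 2, 33, 96)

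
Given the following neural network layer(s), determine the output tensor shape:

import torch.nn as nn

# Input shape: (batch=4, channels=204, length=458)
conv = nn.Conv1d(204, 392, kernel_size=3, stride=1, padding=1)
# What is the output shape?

Input shape: (4, 204, 458)
Output shape: (4, 392, 458)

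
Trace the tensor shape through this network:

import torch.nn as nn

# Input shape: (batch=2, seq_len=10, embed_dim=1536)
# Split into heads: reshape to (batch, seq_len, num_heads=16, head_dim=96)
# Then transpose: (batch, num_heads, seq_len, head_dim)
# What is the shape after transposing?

Input shape: (2, 10, 1536)
  -> after reshape: (2, 10, 16, 96)
Output shape: (2, 16, 10, 96)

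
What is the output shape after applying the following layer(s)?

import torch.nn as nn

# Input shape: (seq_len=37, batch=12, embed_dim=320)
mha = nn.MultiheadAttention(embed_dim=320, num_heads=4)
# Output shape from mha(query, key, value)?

Input shape: (37, 12, 320)
Output shape: (37, 12, 320)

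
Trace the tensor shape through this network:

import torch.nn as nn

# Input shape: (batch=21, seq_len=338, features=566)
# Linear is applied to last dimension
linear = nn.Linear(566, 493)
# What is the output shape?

Input shape: (21, 338, 566)
Output shape: (21, 338, 493)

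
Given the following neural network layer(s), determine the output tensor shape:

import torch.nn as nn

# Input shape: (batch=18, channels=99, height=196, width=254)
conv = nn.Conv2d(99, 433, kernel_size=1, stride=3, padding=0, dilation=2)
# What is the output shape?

Input shape: (18, 99, 196, 254)
Output shape: (18, 433, 66, 85)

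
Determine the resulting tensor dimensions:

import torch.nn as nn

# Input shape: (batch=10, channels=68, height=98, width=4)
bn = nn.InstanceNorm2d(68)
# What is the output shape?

Input shape: (10, 68, 98, 4)
Output shape: (10, 68, 98, 4)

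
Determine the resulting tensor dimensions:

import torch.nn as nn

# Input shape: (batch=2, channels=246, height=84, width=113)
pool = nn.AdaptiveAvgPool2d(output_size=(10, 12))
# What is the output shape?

Input shape: (2, 246, 84, 113)
Output shape: (2, 246, 10, 12)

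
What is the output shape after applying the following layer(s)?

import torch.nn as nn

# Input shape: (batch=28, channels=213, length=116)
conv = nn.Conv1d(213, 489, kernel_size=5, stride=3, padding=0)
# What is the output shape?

Input shape: (28, 213, 116)
Output shape: (28, 489, 38)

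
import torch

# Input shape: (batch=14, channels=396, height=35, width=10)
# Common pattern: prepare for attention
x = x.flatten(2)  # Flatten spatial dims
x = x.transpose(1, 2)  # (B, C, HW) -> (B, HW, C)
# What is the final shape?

Input shape: (14, 396, 35, 10)
  -> after flatten(2): (14, 396, 350)
Output shape: (14, 350, 396)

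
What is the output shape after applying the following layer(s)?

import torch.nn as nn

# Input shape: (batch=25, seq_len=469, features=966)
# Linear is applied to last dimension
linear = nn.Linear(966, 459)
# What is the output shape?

Input shape: (25, 469, 966)
Output shape: (25, 469, 459)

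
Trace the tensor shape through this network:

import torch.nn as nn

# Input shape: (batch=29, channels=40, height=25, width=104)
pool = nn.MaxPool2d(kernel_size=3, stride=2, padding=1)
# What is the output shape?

Input shape: (29, 40, 25, 104)
Output shape: (29, 40, 13, 52)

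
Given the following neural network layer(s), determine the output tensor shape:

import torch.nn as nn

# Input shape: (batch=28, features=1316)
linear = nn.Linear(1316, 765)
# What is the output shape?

Input shape: (28, 1316)
Output shape: (28, 765)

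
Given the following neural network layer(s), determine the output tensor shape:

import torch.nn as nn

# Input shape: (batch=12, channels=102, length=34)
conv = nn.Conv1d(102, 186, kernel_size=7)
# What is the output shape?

Input shape: (12, 102, 34)
Output shape: (12, 186, 28)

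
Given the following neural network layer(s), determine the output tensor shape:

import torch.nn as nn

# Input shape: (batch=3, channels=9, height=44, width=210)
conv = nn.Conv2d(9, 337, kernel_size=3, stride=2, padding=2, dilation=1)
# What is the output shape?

Input shape: (3, 9, 44, 210)
Output shape: (3, 337, 23, 106)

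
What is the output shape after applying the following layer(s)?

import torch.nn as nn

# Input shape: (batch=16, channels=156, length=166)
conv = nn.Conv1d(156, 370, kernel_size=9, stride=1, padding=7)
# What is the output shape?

Input shape: (16, 156, 166)
Output shape: (16, 370, 172)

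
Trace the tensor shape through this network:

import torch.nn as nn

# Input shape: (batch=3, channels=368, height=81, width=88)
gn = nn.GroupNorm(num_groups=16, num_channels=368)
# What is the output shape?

Input shape: (3, 368, 81, 88)
Output shape: (3, 368, 81, 88)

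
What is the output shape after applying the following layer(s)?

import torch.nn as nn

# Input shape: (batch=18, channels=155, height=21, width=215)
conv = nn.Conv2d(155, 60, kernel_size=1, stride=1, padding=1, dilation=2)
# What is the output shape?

Input shape: (18, 155, 21, 215)
Output shape: (18, 60, 23, 217)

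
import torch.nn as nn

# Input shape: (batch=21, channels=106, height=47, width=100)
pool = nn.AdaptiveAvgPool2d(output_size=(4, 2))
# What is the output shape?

Input shape: (21, 106, 47, 100)
Output shape: (21, 106, 4, 2)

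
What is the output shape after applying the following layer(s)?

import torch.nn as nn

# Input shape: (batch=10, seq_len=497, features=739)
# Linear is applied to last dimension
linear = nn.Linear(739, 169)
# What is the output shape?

Input shape: (10, 497, 739)
Output shape: (10, 497, 169)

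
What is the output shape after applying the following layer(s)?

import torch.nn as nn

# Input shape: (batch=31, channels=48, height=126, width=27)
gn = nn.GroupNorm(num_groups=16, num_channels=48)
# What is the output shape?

Input shape: (31, 48, 126, 27)
Output shape: (31, 48, 126, 27)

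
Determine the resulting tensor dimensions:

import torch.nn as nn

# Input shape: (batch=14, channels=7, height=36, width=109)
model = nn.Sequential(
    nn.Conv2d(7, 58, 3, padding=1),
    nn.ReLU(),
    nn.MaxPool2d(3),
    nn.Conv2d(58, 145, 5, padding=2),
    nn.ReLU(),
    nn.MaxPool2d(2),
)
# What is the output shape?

Input shape: (14, 7, 36, 109)
  -> after first Conv2d: (14, 58, 36, 109)
  -> after first MaxPool2d: (14, 58, 12, 36)
  -> after second Conv2d: (14, 145, 12, 36)
Output shape: (14, 145, 6, 18)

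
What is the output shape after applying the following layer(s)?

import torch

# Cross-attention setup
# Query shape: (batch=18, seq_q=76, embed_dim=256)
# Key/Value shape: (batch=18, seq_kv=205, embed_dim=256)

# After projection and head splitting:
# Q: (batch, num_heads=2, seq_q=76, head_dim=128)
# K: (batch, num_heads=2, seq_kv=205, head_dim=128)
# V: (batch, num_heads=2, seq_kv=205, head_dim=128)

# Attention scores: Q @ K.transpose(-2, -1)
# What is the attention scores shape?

Input shape: (18, 76, 256)
Output shape: (18, 2, 76, 205)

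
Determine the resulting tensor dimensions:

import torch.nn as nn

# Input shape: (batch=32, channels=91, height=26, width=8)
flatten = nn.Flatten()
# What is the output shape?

Input shape: (32, 91, 26, 8)
Output shape: (32, 18928)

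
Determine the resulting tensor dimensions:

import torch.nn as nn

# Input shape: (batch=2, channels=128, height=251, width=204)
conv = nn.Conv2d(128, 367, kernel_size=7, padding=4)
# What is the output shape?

Input shape: (2, 128, 251, 204)
Output shape: (2, 367, 253, 206)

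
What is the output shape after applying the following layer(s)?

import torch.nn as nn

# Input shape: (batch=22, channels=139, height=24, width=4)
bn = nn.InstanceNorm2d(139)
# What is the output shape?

Input shape: (22, 139, 24, 4)
Output shape: (22, 139, 24, 4)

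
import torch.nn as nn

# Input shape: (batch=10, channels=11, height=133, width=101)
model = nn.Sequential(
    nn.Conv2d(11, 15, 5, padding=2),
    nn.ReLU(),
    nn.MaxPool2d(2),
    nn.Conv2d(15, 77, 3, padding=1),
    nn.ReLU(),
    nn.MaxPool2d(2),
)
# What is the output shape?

Input shape: (10, 11, 133, 101)
  -> after first Conv2d: (10, 15, 133, 101)
  -> after first MaxPool2d: (10, 15, 66, 50)
  -> after second Conv2d: (10, 77, 66, 50)
Output shape: (10, 77, 33, 25)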